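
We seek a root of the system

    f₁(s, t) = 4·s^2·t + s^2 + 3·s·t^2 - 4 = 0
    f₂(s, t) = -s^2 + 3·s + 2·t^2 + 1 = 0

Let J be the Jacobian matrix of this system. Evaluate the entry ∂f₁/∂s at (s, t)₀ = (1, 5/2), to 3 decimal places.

40.750

∂f₁/∂s = 8·s·t + 2·s + 3·t^2.
At (1, 5/2) this is 40.750.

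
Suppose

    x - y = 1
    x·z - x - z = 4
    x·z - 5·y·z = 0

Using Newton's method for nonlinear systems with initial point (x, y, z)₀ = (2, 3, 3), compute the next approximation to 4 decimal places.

(5.4286, 4.4286, -0.8571)

At (2, 3, 3): F = (-2.0000, -3.0000, -39.0000).
Jacobian J = [[1, -1, 0], [z - 1, 0, x - 1], [z, -5·z, x - 5·y]].
At the point, J = [[1.0000, -1.0000, 0.0000], [2.0000, 0.0000, 1.0000], [3.0000, -15.0000, -13.0000]] (det J = -14.0000).
Solving J·Δ = −F gives Δ = (3.4286, 1.4286, -3.8571).
Then the next iterate is (x, y, z)₁ = (5.4286, 4.4286, -0.8571).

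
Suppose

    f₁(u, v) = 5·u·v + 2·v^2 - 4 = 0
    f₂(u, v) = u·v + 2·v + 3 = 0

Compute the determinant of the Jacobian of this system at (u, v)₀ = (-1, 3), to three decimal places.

-6.000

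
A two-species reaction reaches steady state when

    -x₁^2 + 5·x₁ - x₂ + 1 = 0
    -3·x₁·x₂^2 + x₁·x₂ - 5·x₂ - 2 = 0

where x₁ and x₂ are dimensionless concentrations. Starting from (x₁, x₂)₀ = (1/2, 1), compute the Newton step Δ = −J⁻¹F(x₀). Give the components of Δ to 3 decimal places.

(-0.777, -0.859)

At (1/2, 1): F = (2.250, -8.000).
Jacobian J = [[-2·x₁ + 5, -1], [-3·x₂^2 + x₂, -6·x₁·x₂ + x₁ - 5]].
At the point, J = [[4.000, -1.000], [-2.000, -7.500]] (det J = -32.000).
Solving J·Δ = −F gives Δ = (-0.777, -0.859).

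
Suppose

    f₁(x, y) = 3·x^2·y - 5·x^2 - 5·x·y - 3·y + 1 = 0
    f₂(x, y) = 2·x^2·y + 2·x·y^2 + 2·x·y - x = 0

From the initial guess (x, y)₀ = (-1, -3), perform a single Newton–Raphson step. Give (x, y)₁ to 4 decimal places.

At (-1, -3): F = (-19.0000, -17.0000).
Jacobian J = [[6·x·y - 10·x - 5·y, 3·x^2 - 5·x - 3], [4·x·y + 2·y^2 + 2·y - 1, 2·x^2 + 4·x·y + 2·x]].
At the point, J = [[43.0000, 5.0000], [23.0000, 12.0000]] (det J = 401.0000).
Solving J·Δ = −F gives Δ = (0.3566, 0.7332).
Then the next iterate is (x, y)₁ = (-0.6434, -2.2668).

(-0.6434, -2.2668)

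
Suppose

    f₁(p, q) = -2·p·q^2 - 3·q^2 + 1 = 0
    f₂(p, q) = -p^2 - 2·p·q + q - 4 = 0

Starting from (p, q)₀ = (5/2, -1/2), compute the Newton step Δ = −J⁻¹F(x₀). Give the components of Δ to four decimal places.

(-2.0588, -0.0037)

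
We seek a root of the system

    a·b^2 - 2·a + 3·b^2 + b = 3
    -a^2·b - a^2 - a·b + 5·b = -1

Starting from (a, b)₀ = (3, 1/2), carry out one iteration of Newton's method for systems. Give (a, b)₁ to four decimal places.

(1.3556, 1.0889)

At (3, 1/2): F = (-7.0000, -11.5000).
Jacobian J = [[b^2 - 2, 2·a·b + 6·b + 1], [-2·a·b - 2·a - b, -a^2 - a + 5]].
At the point, J = [[-1.7500, 7.0000], [-9.5000, -7.0000]] (det J = 78.7500).
Solving J·Δ = −F gives Δ = (-1.6444, 0.5889).
Then the next iterate is (a, b)₁ = (1.3556, 1.0889).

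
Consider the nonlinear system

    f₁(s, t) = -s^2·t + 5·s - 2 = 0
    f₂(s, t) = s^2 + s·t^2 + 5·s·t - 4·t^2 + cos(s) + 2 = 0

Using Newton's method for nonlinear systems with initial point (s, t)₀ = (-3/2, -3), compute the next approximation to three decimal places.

At (-3/2, -3): F = (-2.750, -22.67926).
Jacobian J = [[-2·s·t + 5, -s^2], [2·s + t^2 + 5·t - sin(s), 2·s·t + 5·s - 8·t]].
At the point, J = [[-4.000, -2.250], [-8.00251, 25.500]] (det J = -120.00564).
Solving J·Δ = −F gives Δ = (-1.010, 0.573).
Then the next iterate is (s, t)₁ = (-2.510, -2.427).

(-2.510, -2.427)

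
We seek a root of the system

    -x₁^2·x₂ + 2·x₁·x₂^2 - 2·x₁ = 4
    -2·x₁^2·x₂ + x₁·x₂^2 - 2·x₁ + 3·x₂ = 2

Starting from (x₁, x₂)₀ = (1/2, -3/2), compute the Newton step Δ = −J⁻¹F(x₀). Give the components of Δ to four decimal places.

At (1/2, -3/2): F = (-2.3750, -5.6250).
Jacobian J = [[-2·x₁·x₂ + 2·x₂^2 - 2, -x₁^2 + 4·x₁·x₂], [-4·x₁·x₂ + x₂^2 - 2, -2·x₁^2 + 2·x₁·x₂ + 3]].
At the point, J = [[4.0000, -3.2500], [3.2500, 1.0000]] (det J = 14.5625).
Solving J·Δ = −F gives Δ = (1.4185, 1.0150).

(1.4185, 1.0150)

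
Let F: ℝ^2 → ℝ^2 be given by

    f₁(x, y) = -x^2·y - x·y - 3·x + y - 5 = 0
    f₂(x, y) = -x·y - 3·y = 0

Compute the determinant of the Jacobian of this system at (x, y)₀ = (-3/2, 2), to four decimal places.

-1.0000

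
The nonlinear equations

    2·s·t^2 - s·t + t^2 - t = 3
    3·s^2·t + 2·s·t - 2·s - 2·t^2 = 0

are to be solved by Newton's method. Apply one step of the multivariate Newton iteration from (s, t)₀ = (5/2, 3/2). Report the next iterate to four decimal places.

(1.5065, 1.3435)

At (5/2, 3/2): F = (5.2500, 26.1250).
Jacobian J = [[2·t^2 - t, 4·s·t - s + 2·t - 1], [6·s·t + 2·t - 2, 3·s^2 + 2·s - 4·t]].
At the point, J = [[3.0000, 14.5000], [23.5000, 17.7500]] (det J = -287.5000).
Solving J·Δ = −F gives Δ = (-0.9935, -0.1565).
Then the next iterate is (s, t)₁ = (1.5065, 1.3435).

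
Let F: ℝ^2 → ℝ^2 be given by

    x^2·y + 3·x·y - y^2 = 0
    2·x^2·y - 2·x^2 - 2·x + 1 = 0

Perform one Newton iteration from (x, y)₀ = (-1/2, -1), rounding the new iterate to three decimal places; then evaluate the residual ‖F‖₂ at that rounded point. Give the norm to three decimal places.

1.075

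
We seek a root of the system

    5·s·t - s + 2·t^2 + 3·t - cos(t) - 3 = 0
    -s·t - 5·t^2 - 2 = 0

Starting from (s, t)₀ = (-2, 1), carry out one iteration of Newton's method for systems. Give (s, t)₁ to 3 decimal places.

(-0.784, 0.223)

At (-2, 1): F = (-6.54030, -5.000).
Jacobian J = [[5·t - 1, 5·s + 4·t + sin(t) + 3], [-t, -s - 10·t]].
At the point, J = [[4.000, -2.15853], [-1.000, -8.000]] (det J = -34.15853).
Solving J·Δ = −F gives Δ = (1.216, -0.777).
Then the next iterate is (s, t)₁ = (-0.784, 0.223).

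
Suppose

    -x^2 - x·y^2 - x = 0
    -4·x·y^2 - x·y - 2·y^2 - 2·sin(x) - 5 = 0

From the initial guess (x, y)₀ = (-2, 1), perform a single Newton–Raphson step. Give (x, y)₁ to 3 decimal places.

At (-2, 1): F = (0.000, 4.81859).
Jacobian J = [[-2·x - y^2 - 1, -2·x·y], [-4·y^2 - y - 2·cos(x), -8·x·y - x - 4·y]].
At the point, J = [[2.000, 4.000], [-4.16771, 14.000]] (det J = 44.67083).
Solving J·Δ = −F gives Δ = (0.431, -0.216).
Then the next iterate is (x, y)₁ = (-1.569, 0.784).

(-1.569, 0.784)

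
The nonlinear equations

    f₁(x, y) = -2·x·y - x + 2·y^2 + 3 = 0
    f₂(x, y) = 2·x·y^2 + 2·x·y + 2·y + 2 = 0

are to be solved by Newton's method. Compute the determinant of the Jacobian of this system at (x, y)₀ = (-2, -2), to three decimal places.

58.000

J = [[-2·y - 1, -2·x + 4·y], [2·y^2 + 2·y, 4·x·y + 2·x + 2]].
At the point, J = [[3.000, -4.000], [4.000, 14.000]].
det J = 58.000.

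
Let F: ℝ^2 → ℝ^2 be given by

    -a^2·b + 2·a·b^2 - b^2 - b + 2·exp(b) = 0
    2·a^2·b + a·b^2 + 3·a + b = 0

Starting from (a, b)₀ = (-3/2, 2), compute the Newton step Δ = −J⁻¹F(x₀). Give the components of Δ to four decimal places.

(0.2077, -1.0766)

At (-3/2, 2): F = (-7.721888, 0.5000).
Jacobian J = [[-2·a·b + 2·b^2, -a^2 + 4·a·b - 2·b + 2·exp(b) - 1], [4·a·b + b^2 + 3, 2·a^2 + 2·a·b + 1]].
At the point, J = [[14.0000, -4.471888], [-5.0000, -0.5000]] (det J = -29.359439).
Solving J·Δ = −F gives Δ = (0.2077, -1.0766).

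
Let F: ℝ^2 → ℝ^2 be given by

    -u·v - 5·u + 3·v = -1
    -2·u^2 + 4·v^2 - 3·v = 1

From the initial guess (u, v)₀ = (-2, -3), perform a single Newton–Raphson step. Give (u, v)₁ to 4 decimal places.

(3.1429, -0.1429)

At (-2, -3): F = (-4.0000, 36.0000).
Jacobian J = [[-v - 5, -u + 3], [-4·u, 8·v - 3]].
At the point, J = [[-2.0000, 5.0000], [8.0000, -27.0000]] (det J = 14.0000).
Solving J·Δ = −F gives Δ = (5.1429, 2.8571).
Then the next iterate is (u, v)₁ = (3.1429, -0.1429).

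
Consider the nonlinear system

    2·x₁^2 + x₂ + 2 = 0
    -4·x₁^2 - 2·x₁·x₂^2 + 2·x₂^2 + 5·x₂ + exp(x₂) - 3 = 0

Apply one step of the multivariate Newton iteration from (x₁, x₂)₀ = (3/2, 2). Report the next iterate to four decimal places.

At (3/2, 2): F = (8.5000, 1.389056).
Jacobian J = [[4·x₁, 1], [-8·x₁ - 2·x₂^2, -4·x₁·x₂ + 4·x₂ + exp(x₂) + 5]].
At the point, J = [[6.0000, 1.0000], [-20.0000, 8.389056]] (det J = 70.334337).
Solving J·Δ = −F gives Δ = (-0.9941, -2.5355).
Then the next iterate is (x₁, x₂)₁ = (0.5059, -0.5355).

(0.5059, -0.5355)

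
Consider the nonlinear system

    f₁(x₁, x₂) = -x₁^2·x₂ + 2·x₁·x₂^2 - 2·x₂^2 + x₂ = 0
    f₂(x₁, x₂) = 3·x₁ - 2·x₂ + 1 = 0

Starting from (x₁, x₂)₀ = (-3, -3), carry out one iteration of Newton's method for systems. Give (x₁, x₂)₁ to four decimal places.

(-1.5333, -1.8000)

At (-3, -3): F = (-48.0000, -2.0000).
Jacobian J = [[-2·x₁·x₂ + 2·x₂^2, -x₁^2 + 4·x₁·x₂ - 4·x₂ + 1], [3, -2]].
At the point, J = [[0.0000, 40.0000], [3.0000, -2.0000]] (det J = -120.0000).
Solving J·Δ = −F gives Δ = (1.4667, 1.2000).
Then the next iterate is (x₁, x₂)₁ = (-1.5333, -1.8000).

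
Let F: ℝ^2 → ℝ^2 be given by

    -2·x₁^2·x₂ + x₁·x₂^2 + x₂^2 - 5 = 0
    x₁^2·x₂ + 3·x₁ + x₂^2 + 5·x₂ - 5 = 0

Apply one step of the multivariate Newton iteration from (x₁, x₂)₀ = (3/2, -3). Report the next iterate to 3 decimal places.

At (3/2, -3): F = (31.000, -13.250).
Jacobian J = [[-4·x₁·x₂ + x₂^2, -2·x₁^2 + 2·x₁·x₂ + 2·x₂], [2·x₁·x₂ + 3, x₁^2 + 2·x₂ + 5]].
At the point, J = [[27.000, -19.500], [-6.000, 1.250]] (det J = -83.250).
Solving J·Δ = −F gives Δ = (-2.638, -2.063).
Then the next iterate is (x₁, x₂)₁ = (-1.138, -5.063).

(-1.138, -5.063)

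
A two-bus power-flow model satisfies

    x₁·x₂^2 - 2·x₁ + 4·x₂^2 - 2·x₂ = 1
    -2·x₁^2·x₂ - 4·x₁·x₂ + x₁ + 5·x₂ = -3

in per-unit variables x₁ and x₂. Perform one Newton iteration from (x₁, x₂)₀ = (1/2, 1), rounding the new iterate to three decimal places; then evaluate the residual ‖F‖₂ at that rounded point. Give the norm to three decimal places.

At (1/2, 1): F = (0.500, 6.000).
Jacobian J = [[x₂^2 - 2, 2·x₁·x₂ + 8·x₂ - 2], [-4·x₁·x₂ - 4·x₂ + 1, -2·x₁^2 - 4·x₁ + 5]].
At the point, J = [[-1.000, 7.000], [-5.000, 2.500]] (det J = 32.500).
Solving J·Δ = −F gives Δ = (1.254, 0.108).
Then the next iterate is (x₁, x₂)₁ = (1.754, 1.108).
Re-evaluating at (1.754, 1.108): F = (0.33998, -4.29729), so ‖F‖₂ = 4.311.

4.311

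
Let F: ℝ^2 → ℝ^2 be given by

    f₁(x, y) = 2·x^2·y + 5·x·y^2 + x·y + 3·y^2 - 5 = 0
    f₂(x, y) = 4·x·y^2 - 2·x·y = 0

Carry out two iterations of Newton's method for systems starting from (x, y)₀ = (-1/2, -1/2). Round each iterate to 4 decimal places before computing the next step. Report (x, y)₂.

(0.9727, -1.2736)

At (-1/2, -1/2): F = (-4.8750, -1.0000).
Jacobian J = [[4·x·y + 5·y^2 + y, 2·x^2 + 10·x·y + x + 6·y], [4·y^2 - 2·y, 8·x·y - 2·x]].
At the point, J = [[1.7500, -0.5000], [2.0000, 3.0000]] (det J = 6.2500).
Solving J·Δ = −F gives Δ = (2.4200, -1.2800).
Then the next iterate is (x, y)₁ = (1.9200, -1.7800).
Round to (1.9200, -1.7800) and repeat: F = (18.380656, 31.168512), J = [[0.3916, -35.5632], [16.2336, -31.1808]].
Δ = (-0.9473, 0.5064), so (x, y)₂ = (0.9727, -1.2736).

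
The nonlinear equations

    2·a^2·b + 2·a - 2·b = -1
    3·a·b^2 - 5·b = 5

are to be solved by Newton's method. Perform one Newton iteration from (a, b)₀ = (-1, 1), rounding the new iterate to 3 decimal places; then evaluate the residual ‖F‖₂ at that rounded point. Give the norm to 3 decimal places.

At (-1, 1): F = (-1.000, -13.000).
Jacobian J = [[4·a·b + 2, 2·a^2 - 2], [3·b^2, 6·a·b - 5]].
At the point, J = [[-2.000, 0.000], [3.000, -11.000]] (det J = 22.000).
Solving J·Δ = −F gives Δ = (-0.500, -1.318).
Then the next iterate is (a, b)₁ = (-1.500, -0.318).
Re-evaluating at (-1.500, -0.318): F = (-2.795, -3.86506), so ‖F‖₂ = 4.770.

4.770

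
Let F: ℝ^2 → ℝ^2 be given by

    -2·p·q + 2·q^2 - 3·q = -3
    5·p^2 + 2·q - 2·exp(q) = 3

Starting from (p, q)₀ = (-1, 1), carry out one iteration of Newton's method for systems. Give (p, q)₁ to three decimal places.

(-0.744, -0.163)

At (-1, 1): F = (4.000, -1.43656).
Jacobian J = [[-2·q, -2·p + 4·q - 3], [10·p, -2·exp(q) + 2]].
At the point, J = [[-2.000, 3.000], [-10.000, -3.43656]] (det J = 36.87313).
Solving J·Δ = −F gives Δ = (0.256, -1.163).
Then the next iterate is (p, q)₁ = (-0.744, -0.163).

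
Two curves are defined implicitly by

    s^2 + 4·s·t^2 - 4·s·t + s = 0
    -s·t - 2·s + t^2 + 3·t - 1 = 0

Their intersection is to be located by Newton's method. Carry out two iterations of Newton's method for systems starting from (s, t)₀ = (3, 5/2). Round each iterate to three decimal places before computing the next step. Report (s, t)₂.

At (3, 5/2): F = (57.000, -0.750).
Jacobian J = [[2·s + 4·t^2 - 4·t + 1, 8·s·t - 4·s], [-t - 2, -s + 2·t + 3]].
At the point, J = [[22.000, 48.000], [-4.500, 5.000]] (det J = 326.000).
Solving J·Δ = −F gives Δ = (-0.985, -0.736).
Then the next iterate is (s, t)₁ = (2.015, 1.764).
Round to (2.015, 1.764) and repeat: F = (16.93765, -0.18076), J = [[10.42078, 20.37568], [-3.764, 4.513]].
Δ = (-0.648, -0.500), so (s, t)₂ = (1.367, 1.264).

(1.367, 1.264)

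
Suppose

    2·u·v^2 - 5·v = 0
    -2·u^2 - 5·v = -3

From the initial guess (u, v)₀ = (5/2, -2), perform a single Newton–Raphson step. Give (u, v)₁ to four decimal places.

(2.0259, -0.9517)

At (5/2, -2): F = (30.0000, 0.5000).
Jacobian J = [[2·v^2, 4·u·v - 5], [-4·u, -5]].
At the point, J = [[8.0000, -25.0000], [-10.0000, -5.0000]] (det J = -290.0000).
Solving J·Δ = −F gives Δ = (-0.4741, 1.0483).
Then the next iterate is (u, v)₁ = (2.0259, -0.9517).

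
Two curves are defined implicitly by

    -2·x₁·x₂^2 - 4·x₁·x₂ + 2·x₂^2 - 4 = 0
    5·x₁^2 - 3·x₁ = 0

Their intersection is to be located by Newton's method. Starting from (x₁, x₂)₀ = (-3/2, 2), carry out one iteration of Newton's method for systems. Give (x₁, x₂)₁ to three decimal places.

At (-3/2, 2): F = (28.000, 15.750).
Jacobian J = [[-2·x₂^2 - 4·x₂, -4·x₁·x₂ - 4·x₁ + 4·x₂], [10·x₁ - 3, 0]].
At the point, J = [[-16.000, 26.000], [-18.000, 0.000]] (det J = 468.000).
Solving J·Δ = −F gives Δ = (0.875, -0.538).
Then the next iterate is (x₁, x₂)₁ = (-0.625, 1.462).

(-0.625, 1.462)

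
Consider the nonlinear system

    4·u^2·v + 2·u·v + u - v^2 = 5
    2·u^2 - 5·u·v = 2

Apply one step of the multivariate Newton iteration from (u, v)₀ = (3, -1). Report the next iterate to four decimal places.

(1.1528, -1.0268)

At (3, -1): F = (-45.0000, 31.0000).
Jacobian J = [[8·u·v + 2·v + 1, 4·u^2 + 2·u - 2·v], [4·u - 5·v, -5·u]].
At the point, J = [[-25.0000, 44.0000], [17.0000, -15.0000]] (det J = -373.0000).
Solving J·Δ = −F gives Δ = (-1.8472, -0.0268).
Then the next iterate is (u, v)₁ = (1.1528, -1.0268).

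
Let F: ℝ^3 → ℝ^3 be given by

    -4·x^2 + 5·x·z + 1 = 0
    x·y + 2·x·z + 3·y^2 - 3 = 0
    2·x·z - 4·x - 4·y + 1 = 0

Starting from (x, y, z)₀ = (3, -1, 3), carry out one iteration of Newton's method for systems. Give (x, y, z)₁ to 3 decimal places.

(1.693, -1.080, 1.549)

At (3, -1, 3): F = (10.000, 15.000, 11.000).
Jacobian J = [[-8·x + 5·z, 0, 5·x], [y + 2·z, x + 6·y, 2·x], [2·z - 4, -4, 2·x]].
At the point, J = [[-9.000, 0.000, 15.000], [5.000, -3.000, 6.000], [2.000, -4.000, 6.000]] (det J = -264.000).
Solving J·Δ = −F gives Δ = (-1.307, -0.080, -1.451).
Then the next iterate is (x, y, z)₁ = (1.693, -1.080, 1.549).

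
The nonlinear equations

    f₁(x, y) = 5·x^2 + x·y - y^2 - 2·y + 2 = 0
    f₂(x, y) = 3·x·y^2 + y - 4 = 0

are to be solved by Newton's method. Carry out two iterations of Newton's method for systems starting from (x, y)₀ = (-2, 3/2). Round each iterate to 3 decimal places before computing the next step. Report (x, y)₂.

At (-2, 3/2): F = (13.750, -16.000).
Jacobian J = [[10·x + y, x - 2·y - 2], [3·y^2, 6·x·y + 1]].
At the point, J = [[-18.500, -7.000], [6.750, -17.000]] (det J = 361.750).
Solving J·Δ = −F gives Δ = (0.956, -0.562).
Then the next iterate is (x, y)₁ = (-1.044, 0.938).
Round to (-1.044, 0.938) and repeat: F = (3.71456, -5.81767), J = [[-9.502, -4.920], [2.63953, -4.87563]].
Δ = (0.788, -0.767), so (x, y)₂ = (-0.256, 0.171).

(-0.256, 0.171)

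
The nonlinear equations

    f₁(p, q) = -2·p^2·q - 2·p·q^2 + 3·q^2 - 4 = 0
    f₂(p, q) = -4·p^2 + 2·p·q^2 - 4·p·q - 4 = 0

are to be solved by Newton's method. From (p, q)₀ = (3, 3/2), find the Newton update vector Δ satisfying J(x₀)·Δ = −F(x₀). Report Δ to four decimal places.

At (3, 3/2): F = (-37.7500, -44.5000).
Jacobian J = [[-4·p·q - 2·q^2, -2·p^2 - 4·p·q + 6·q], [-8·p + 2·q^2 - 4·q, 4·p·q - 4·p]].
At the point, J = [[-22.5000, -27.0000], [-25.5000, 6.0000]] (det J = -823.5000).
Solving J·Δ = −F gives Δ = (-1.7341, 0.0469).

(-1.7341, 0.0469)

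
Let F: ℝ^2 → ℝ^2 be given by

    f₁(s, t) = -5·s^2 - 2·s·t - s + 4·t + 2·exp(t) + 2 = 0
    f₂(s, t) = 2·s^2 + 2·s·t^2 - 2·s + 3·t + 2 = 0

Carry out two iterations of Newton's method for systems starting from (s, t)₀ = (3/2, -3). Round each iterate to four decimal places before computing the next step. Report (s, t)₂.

At (3/2, -3): F = (-13.650426, 21.5000).
Jacobian J = [[-10·s - 2·t - 1, -2·s + 2·exp(t) + 4], [4·s + 2·t^2 - 2, 4·s·t + 3]].
At the point, J = [[-10.0000, 1.099574], [22.0000, -15.0000]] (det J = 125.809369).
Solving J·Δ = −F gives Δ = (-1.4396, -0.6781).
Then the next iterate is (s, t)₁ = (0.0604, -3.6781).
Round to (0.0604, -3.6781) and repeat: F = (-12.296184, -7.513571), J = [[5.7522, 3.929742], [25.298439, 2.111371]].
Δ = (0.0408, 3.0692), so (s, t)₂ = (0.1012, -0.6089).

(0.1012, -0.6089)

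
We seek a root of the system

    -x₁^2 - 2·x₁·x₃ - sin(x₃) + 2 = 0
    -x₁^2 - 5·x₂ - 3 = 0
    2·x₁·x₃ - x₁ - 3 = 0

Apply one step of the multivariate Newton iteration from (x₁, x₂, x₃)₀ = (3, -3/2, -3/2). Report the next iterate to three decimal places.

(1.272, -0.326, -0.152)

At (3, -3/2, -3/2): F = (2.99749, -4.500, -15.000).
Jacobian J = [[-2·x₁ - 2·x₃, 0, -2·x₁ - cos(x₃)], [-2·x₁, -5, 0], [2·x₃ - 1, 0, 2·x₁]].
At the point, J = [[-3.000, 0.000, -6.07074], [-6.000, -5.000, 0.000], [-4.000, 0.000, 6.000]] (det J = 211.41474).
Solving J·Δ = −F gives Δ = (-1.728, 1.174, 1.348).
Then the next iterate is (x₁, x₂, x₃)₁ = (1.272, -0.326, -0.152).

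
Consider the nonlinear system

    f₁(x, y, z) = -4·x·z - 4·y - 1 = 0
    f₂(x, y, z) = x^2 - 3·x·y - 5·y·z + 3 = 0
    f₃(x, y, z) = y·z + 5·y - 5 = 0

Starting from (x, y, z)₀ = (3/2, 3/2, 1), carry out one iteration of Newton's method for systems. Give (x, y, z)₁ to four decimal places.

At (3/2, 3/2, 1): F = (-13.0000, -9.0000, 4.0000).
Jacobian J = [[-4·z, -4, -4·x], [2·x - 3·y, -3·x - 5·z, -5·y], [0, z + 5, y]].
At the point, J = [[-4.0000, -4.0000, -6.0000], [-1.5000, -9.5000, -7.5000], [0.0000, 6.0000, 1.5000]] (det J = -78.0000).
Solving J·Δ = −F gives Δ = (-3.0481, -0.7596, 0.3718).
Then the next iterate is (x, y, z)₁ = (-1.5481, 0.7404, 1.3718).

(-1.5481, 0.7404, 1.3718)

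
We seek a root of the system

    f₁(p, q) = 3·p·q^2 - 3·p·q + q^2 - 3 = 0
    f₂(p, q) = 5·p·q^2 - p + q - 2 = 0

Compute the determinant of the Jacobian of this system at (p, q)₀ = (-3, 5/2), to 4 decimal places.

105.2500

J = [[3·q^2 - 3·q, 6·p·q - 3·p + 2·q], [5·q^2 - 1, 10·p·q + 1]].
At the point, J = [[11.2500, -31.0000], [30.2500, -74.0000]].
det J = 105.2500.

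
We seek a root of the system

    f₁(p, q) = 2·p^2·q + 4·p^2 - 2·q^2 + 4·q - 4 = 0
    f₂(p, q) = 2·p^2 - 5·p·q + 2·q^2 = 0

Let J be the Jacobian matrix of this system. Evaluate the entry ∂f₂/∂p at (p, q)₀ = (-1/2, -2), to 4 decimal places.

∂f₂/∂p = 4·p - 5·q.
At (-1/2, -2) this is 8.0000.

8.0000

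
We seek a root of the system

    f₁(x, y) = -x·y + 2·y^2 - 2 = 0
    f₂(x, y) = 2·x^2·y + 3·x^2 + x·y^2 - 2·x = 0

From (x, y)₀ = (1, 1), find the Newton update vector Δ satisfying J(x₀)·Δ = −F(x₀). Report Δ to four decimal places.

(-0.5161, 0.1613)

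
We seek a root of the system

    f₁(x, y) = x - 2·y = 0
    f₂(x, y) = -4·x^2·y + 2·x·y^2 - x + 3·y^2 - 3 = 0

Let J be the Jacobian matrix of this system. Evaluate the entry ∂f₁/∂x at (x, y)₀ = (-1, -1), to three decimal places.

1.000

∂f₁/∂x = 1.
At (-1, -1) this is 1.000.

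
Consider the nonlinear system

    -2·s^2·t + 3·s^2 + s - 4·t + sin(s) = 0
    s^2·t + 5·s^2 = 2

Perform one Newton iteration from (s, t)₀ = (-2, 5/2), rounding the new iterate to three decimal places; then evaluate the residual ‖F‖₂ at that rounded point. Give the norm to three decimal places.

At (-2, 5/2): F = (-20.90930, 28.000).
Jacobian J = [[-4·s·t + 6·s + cos(s) + 1, -2·s^2 - 4], [2·s·t + 10·s, s^2]].
At the point, J = [[8.58385, -12.000], [-30.000, 4.000]] (det J = -325.66459).
Solving J·Δ = −F gives Δ = (0.775, -1.188).
Then the next iterate is (s, t)₁ = (-1.225, 1.312).
Re-evaluating at (-1.225, 1.312): F = (-6.84957, 7.47195), so ‖F‖₂ = 10.136.

10.136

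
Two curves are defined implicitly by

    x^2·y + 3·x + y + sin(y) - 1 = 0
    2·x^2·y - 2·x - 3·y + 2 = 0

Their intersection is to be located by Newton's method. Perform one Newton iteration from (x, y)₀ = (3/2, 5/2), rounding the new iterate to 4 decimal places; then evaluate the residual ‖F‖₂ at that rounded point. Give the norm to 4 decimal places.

48.8204

At (3/2, 5/2): F = (12.223472, 2.7500).
Jacobian J = [[2·x·y + 3, x^2 + cos(y) + 1], [4·x·y - 2, 2·x^2 - 3]].
At the point, J = [[10.5000, 2.448856], [13.0000, 1.5000]] (det J = -16.085133).
Solving J·Δ = −F gives Δ = (0.7212, -8.0839).
Then the next iterate is (x, y)₁ = (2.2212, -5.5839).
Re-evaluating at (2.2212, -5.5839): F = (-26.826081, -40.789604), so ‖F‖₂ = 48.8204.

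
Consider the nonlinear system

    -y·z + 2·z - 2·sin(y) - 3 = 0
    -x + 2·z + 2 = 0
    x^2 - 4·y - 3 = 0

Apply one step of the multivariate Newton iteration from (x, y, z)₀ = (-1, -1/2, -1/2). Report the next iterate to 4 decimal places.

(2.0844, -2.0422, 0.0422)

At (-1, -1/2, -1/2): F = (-3.291149, 2.0000, 0.0000).
Jacobian J = [[0, -z - 2·cos(y), -y + 2], [-1, 0, 2], [2·x, -4, 0]].
At the point, J = [[0.0000, -1.255165, 2.5000], [-1.0000, 0.0000, 2.0000], [-2.0000, -4.0000, 0.0000]] (det J = 15.020660).
Solving J·Δ = −F gives Δ = (3.0844, -1.5422, 0.5422).
Then the next iterate is (x, y, z)₁ = (2.0844, -2.0422, 0.0422).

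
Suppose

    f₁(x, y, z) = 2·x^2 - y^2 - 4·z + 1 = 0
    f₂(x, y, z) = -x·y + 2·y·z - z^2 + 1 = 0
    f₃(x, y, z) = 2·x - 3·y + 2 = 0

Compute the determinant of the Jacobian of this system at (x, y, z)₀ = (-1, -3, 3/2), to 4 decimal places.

68.0000

J = [[4·x, -2·y, -4], [-y, -x + 2·z, 2·y - 2·z], [2, -3, 0]].
At the point, J = [[-4.0000, 6.0000, -4.0000], [3.0000, 4.0000, -9.0000], [2.0000, -3.0000, 0.0000]].
det J = 68.0000.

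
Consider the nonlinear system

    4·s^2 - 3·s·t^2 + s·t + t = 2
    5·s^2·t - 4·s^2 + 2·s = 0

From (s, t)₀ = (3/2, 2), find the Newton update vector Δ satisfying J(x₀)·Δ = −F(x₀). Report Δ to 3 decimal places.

At (3/2, 2): F = (-6.000, 16.500).
Jacobian J = [[8·s - 3·t^2 + t, -6·s·t + s + 1], [10·s·t - 8·s + 2, 5·s^2]].
At the point, J = [[2.000, -15.500], [20.000, 11.250]] (det J = 332.500).
Solving J·Δ = −F gives Δ = (-0.566, -0.460).

(-0.566, -0.460)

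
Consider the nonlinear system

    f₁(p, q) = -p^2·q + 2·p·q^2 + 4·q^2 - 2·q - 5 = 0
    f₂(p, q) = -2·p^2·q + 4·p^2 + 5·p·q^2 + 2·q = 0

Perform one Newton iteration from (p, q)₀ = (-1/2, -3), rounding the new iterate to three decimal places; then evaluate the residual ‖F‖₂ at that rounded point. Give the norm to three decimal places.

9.031

At (-1/2, -3): F = (28.750, -26.000).
Jacobian J = [[-2·p·q + 2·q^2, -p^2 + 4·p·q + 8·q - 2], [-4·p·q + 8·p + 5·q^2, -2·p^2 + 10·p·q + 2]].
At the point, J = [[15.000, -20.250], [35.000, 16.500]] (det J = 956.250).
Solving J·Δ = −F gives Δ = (0.055, 1.460).
Then the next iterate is (p, q)₁ = (-0.445, -1.540).
Re-evaluating at (-0.445, -1.540): F = (5.76063, -6.95479), so ‖F‖₂ = 9.031.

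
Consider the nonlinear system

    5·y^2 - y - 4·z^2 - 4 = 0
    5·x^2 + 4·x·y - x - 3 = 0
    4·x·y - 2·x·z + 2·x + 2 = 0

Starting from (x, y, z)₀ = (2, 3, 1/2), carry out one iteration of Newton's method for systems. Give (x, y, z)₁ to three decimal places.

(1.011, 1.959, 2.202)

At (2, 3, 1/2): F = (37.000, 39.000, 28.000).
Jacobian J = [[0, 10·y - 1, -8·z], [10·x + 4·y - 1, 4·x, 0], [4·y - 2·z + 2, 4·x, -2·x]].
At the point, J = [[0.000, 29.000, -4.000], [31.000, 8.000, 0.000], [13.000, 8.000, -4.000]] (det J = 3020.000).
Solving J·Δ = −F gives Δ = (-0.989, -1.041, 1.702).
Then the next iterate is (x, y, z)₁ = (1.011, 1.959, 2.202).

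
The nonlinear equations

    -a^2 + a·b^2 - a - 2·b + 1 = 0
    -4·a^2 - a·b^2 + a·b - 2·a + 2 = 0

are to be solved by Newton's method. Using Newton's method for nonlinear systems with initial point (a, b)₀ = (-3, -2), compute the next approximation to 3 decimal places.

At (-3, -2): F = (-13.000, -10.000).
Jacobian J = [[-2·a + b^2 - 1, 2·a·b - 2], [-8·a - b^2 + b - 2, -2·a·b + a]].
At the point, J = [[9.000, 10.000], [16.000, -15.000]] (det J = -295.000).
Solving J·Δ = −F gives Δ = (1.000, 0.400).
Then the next iterate is (a, b)₁ = (-2.000, -1.600).

(-2.000, -1.600)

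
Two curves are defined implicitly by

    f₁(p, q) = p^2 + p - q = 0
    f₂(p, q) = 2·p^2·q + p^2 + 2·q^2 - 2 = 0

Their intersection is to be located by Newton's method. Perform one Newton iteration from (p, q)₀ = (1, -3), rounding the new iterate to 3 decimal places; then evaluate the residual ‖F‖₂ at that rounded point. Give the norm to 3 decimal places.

0.994

At (1, -3): F = (5.000, 11.000).
Jacobian J = [[2·p + 1, -1], [4·p·q + 2·p, 2·p^2 + 4·q]].
At the point, J = [[3.000, -1.000], [-10.000, -10.000]] (det J = -40.000).
Solving J·Δ = −F gives Δ = (-0.975, 2.075).
Then the next iterate is (p, q)₁ = (0.025, -0.925).
Re-evaluating at (0.025, -0.925): F = (0.95063, -0.28928), so ‖F‖₂ = 0.994.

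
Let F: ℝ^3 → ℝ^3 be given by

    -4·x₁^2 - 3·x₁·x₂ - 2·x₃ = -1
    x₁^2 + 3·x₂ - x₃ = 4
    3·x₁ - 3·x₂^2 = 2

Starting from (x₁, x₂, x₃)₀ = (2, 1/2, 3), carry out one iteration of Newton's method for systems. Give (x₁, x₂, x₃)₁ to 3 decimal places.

At (2, 1/2, 3): F = (-24.000, -1.500, 3.250).
Jacobian J = [[-8·x₁ - 3·x₂, -3·x₁, -2], [2·x₁, 3, -1], [3, -6·x₂, 0]].
At the point, J = [[-17.500, -6.000, -2.000], [4.000, 3.000, -1.000], [3.000, -3.000, 0.000]] (det J = 112.500).
Solving J·Δ = −F gives Δ = (-0.907, 0.177, -4.597).
Then the next iterate is (x₁, x₂, x₃)₁ = (1.093, 0.677, -1.597).

(1.093, 0.677, -1.597)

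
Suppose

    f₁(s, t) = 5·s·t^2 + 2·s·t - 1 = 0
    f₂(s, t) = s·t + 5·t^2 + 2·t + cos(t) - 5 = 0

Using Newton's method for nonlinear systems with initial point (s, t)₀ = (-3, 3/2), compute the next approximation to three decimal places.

At (-3, 3/2): F = (-43.750, 4.82074).
Jacobian J = [[5·t^2 + 2·t, 10·s·t + 2·s], [t, s + 10·t - sin(t) + 2]].
At the point, J = [[14.250, -51.000], [1.500, 13.00251]] (det J = 261.78570).
Solving J·Δ = −F gives Δ = (1.234, -0.513).
Then the next iterate is (s, t)₁ = (-1.766, 0.987).

(-1.766, 0.987)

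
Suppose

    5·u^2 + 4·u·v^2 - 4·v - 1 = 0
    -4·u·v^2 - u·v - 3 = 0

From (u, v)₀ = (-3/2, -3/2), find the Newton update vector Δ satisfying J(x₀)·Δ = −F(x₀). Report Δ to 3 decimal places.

(0.789, 0.142)

At (-3/2, -3/2): F = (2.750, 8.250).
Jacobian J = [[10·u + 4·v^2, 8·u·v - 4], [-4·v^2 - v, -8·u·v - u]].
At the point, J = [[-6.000, 14.000], [-7.500, -16.500]] (det J = 204.000).
Solving J·Δ = −F gives Δ = (0.789, 0.142).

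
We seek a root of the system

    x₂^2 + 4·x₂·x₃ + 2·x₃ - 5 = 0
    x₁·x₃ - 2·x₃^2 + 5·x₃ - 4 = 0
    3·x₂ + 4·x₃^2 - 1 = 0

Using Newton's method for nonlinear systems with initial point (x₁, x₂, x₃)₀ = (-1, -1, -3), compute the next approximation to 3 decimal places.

At (-1, -1, -3): F = (2.000, -34.000, 32.000).
Jacobian J = [[0, 2·x₂ + 4·x₃, 4·x₂ + 2], [x₃, 0, x₁ - 4·x₃ + 5], [0, 3, 8·x₃]].
At the point, J = [[0.000, -14.000, -2.000], [-3.000, 0.000, 16.000], [0.000, 3.000, -24.000]] (det J = 1026.000).
Solving J·Δ = −F gives Δ = (-4.253, -0.047, 1.327).
Then the next iterate is (x₁, x₂, x₃)₁ = (-5.253, -1.047, -1.673).

(-5.253, -1.047, -1.673)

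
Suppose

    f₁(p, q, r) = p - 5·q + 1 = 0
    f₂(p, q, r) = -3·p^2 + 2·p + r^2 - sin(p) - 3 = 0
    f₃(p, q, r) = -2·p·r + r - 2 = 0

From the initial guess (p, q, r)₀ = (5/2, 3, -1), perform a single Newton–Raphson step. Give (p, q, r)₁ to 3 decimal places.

At (5/2, 3, -1): F = (-11.500, -16.34847, 2.000).
Jacobian J = [[1, -5, 0], [-6·p - cos(p) + 2, 0, 2·r], [-2·r, 0, -2·p + 1]].
At the point, J = [[1.000, -5.000, 0.000], [-12.19886, 0.000, -2.000], [2.000, 0.000, -4.000]] (det J = 263.97713).
Solving J·Δ = −F gives Δ = (-1.314, -2.563, -0.157).
Then the next iterate is (p, q, r)₁ = (1.186, 0.437, -1.157).

(1.186, 0.437, -1.157)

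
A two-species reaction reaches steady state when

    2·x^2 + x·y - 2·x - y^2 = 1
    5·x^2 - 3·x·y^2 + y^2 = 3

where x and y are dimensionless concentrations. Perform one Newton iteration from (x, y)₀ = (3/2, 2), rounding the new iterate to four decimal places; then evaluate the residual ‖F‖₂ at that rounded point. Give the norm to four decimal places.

1.0572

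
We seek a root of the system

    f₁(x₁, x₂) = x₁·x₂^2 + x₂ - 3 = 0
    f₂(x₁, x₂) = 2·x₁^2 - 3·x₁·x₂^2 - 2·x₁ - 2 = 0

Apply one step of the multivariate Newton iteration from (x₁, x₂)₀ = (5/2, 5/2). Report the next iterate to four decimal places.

At (5/2, 5/2): F = (15.1250, -41.3750).
Jacobian J = [[x₂^2, 2·x₁·x₂ + 1], [4·x₁ - 3·x₂^2 - 2, -6·x₁·x₂]].
At the point, J = [[6.2500, 13.5000], [-10.7500, -37.5000]] (det J = -89.2500).
Solving J·Δ = −F gives Δ = (-0.0966, -1.0756).
Then the next iterate is (x₁, x₂)₁ = (2.4034, 1.4244).

(2.4034, 1.4244)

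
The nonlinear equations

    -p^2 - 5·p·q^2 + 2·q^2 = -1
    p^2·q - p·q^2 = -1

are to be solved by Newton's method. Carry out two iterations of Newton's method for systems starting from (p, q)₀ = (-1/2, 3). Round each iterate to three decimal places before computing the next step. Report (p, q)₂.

At (-1/2, 3): F = (41.250, 6.250).
Jacobian J = [[-2·p - 5·q^2, -10·p·q + 4·q], [2·p·q - q^2, p^2 - 2·p·q]].
At the point, J = [[-44.000, 27.000], [-12.000, 3.250]] (det J = 181.000).
Solving J·Δ = −F gives Δ = (0.192, -1.215).
Then the next iterate is (p, q)₁ = (-0.308, 1.785).
Round to (-0.308, 1.785) and repeat: F = (12.18437, 2.15069), J = [[-15.31513, 12.63780], [-4.28578, 1.19442]].
Δ = (0.352, -0.538), so (p, q)₂ = (0.044, 1.247).

(0.044, 1.247)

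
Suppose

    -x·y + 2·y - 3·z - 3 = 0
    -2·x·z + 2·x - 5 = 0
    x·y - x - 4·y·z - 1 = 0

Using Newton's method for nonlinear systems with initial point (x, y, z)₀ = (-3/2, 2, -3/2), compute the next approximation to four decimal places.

At (-3/2, 2, -3/2): F = (8.5000, -12.5000, 9.5000).
Jacobian J = [[-y, -x + 2, -3], [-2·z + 2, 0, -2·x], [y - 1, x - 4·z, -4·y]].
At the point, J = [[-2.0000, 3.5000, -3.0000], [5.0000, 0.0000, 3.0000], [1.0000, 4.5000, -8.0000]] (det J = 110.0000).
Solving J·Δ = −F gives Δ = (1.7841, -0.3864, 1.1932).
Then the next iterate is (x, y, z)₁ = (0.2841, 1.6136, -0.3068).

(0.2841, 1.6136, -0.3068)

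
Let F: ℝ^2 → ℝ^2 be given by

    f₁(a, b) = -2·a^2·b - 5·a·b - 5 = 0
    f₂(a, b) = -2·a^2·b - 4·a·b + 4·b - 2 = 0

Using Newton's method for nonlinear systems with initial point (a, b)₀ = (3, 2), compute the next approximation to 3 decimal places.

(3.372, -0.535)

At (3, 2): F = (-71.000, -54.000).
Jacobian J = [[-4·a·b - 5·b, -2·a^2 - 5·a], [-4·a·b - 4·b, -2·a^2 - 4·a + 4]].
At the point, J = [[-34.000, -33.000], [-32.000, -26.000]] (det J = -172.000).
Solving J·Δ = −F gives Δ = (0.372, -2.535).
Then the next iterate is (a, b)₁ = (3.372, -0.535).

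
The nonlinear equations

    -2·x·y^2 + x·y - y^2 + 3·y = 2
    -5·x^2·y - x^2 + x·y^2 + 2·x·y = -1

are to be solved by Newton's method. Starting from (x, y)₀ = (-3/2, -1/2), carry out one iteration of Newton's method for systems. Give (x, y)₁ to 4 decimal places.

At (-3/2, -1/2): F = (-2.2500, 5.5000).
Jacobian J = [[-2·y^2 + y, -4·x·y + x - 2·y + 3], [-10·x·y - 2·x + y^2 + 2·y, -5·x^2 + 2·x·y + 2·x]].
At the point, J = [[-1.0000, -0.5000], [-5.2500, -12.7500]] (det J = 10.1250).
Solving J·Δ = −F gives Δ = (-3.1049, 1.7099).
Then the next iterate is (x, y)₁ = (-4.6049, 1.2099).

(-4.6049, 1.2099)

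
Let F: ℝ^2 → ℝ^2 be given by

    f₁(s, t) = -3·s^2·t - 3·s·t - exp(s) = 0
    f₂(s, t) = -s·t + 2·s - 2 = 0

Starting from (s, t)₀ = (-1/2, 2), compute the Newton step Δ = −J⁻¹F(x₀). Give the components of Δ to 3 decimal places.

(6.419, 4.000)

At (-1/2, 2): F = (0.89347, -2.000).
Jacobian J = [[-6·s·t - 3·t - exp(s), -3·s^2 - 3·s], [-t + 2, -s]].
At the point, J = [[-0.60653, 0.750], [0.000, 0.500]] (det J = -0.30327).
Solving J·Δ = −F gives Δ = (6.419, 4.000).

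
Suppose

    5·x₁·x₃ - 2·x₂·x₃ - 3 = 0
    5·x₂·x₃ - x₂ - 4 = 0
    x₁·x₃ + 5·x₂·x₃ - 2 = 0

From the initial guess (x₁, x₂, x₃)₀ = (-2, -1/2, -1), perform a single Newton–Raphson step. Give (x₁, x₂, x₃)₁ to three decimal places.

At (-2, -1/2, -1): F = (6.000, -1.000, 2.500).
Jacobian J = [[5·x₃, -2·x₃, 5·x₁ - 2·x₂], [0, 5·x₃ - 1, 5·x₂], [x₃, 5·x₃, x₁ + 5·x₂]].
At the point, J = [[-5.000, 2.000, -9.000], [0.000, -6.000, -2.500], [-1.000, -5.000, -4.500]] (det J = -13.500).
Solving J·Δ = −F gives Δ = (-8.481, -2.204, 4.889).
Then the next iterate is (x₁, x₂, x₃)₁ = (-10.481, -2.704, 3.889).

(-10.481, -2.704, 3.889)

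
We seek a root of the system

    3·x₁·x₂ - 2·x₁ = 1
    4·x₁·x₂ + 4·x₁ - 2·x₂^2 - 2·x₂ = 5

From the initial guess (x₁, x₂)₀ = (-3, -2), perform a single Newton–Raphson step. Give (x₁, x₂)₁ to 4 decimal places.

(6.2500, -7.6667)

At (-3, -2): F = (23.0000, 3.0000).
Jacobian J = [[3·x₂ - 2, 3·x₁], [4·x₂ + 4, 4·x₁ - 4·x₂ - 2]].
At the point, J = [[-8.0000, -9.0000], [-4.0000, -6.0000]] (det J = 12.0000).
Solving J·Δ = −F gives Δ = (9.2500, -5.6667).
Then the next iterate is (x₁, x₂)₁ = (6.2500, -7.6667).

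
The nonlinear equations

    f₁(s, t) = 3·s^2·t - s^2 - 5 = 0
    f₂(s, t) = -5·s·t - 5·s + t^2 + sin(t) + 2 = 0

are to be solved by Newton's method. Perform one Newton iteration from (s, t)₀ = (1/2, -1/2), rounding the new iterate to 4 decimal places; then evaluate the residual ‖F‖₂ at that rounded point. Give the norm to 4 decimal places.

18.7031

At (1/2, -1/2): F = (-5.6250, 0.520574).
Jacobian J = [[6·s·t - 2·s, 3·s^2], [-5·t - 5, -5·s + 2·t + cos(t)]].
At the point, J = [[-2.5000, 0.7500], [-2.5000, -2.622417]] (det J = 8.431044).
Solving J·Δ = −F gives Δ = (-1.7033, 1.8223).
Then the next iterate is (s, t)₁ = (-1.2033, 1.3223).
Re-evaluating at (-1.2033, 1.3223): F = (-0.704134, 18.689879), so ‖F‖₂ = 18.7031.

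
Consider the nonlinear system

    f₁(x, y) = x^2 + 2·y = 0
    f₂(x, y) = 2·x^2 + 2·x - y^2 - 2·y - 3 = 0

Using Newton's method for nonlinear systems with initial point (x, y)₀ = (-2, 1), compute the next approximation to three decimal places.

At (-2, 1): F = (6.000, -2.000).
Jacobian J = [[2·x, 2], [4·x + 2, -2·y - 2]].
At the point, J = [[-4.000, 2.000], [-6.000, -4.000]] (det J = 28.000).
Solving J·Δ = −F gives Δ = (0.714, -1.571).
Then the next iterate is (x, y)₁ = (-1.286, -0.571).

(-1.286, -0.571)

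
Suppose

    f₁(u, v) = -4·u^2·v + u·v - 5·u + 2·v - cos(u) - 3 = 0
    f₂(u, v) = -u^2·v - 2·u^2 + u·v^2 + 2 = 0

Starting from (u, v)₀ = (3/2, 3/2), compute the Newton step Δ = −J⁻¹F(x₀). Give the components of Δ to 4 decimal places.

(-0.6130, -1.1367)

At (3/2, 3/2): F = (-18.820737, -2.5000).
Jacobian J = [[-8·u·v + v + sin(u) - 5, -4·u^2 + u + 2], [-2·u·v - 4·u + v^2, -u^2 + 2·u·v]].
At the point, J = [[-20.502505, -5.5000], [-8.2500, 2.2500]] (det J = -91.505636).
Solving J·Δ = −F gives Δ = (-0.6130, -1.1367).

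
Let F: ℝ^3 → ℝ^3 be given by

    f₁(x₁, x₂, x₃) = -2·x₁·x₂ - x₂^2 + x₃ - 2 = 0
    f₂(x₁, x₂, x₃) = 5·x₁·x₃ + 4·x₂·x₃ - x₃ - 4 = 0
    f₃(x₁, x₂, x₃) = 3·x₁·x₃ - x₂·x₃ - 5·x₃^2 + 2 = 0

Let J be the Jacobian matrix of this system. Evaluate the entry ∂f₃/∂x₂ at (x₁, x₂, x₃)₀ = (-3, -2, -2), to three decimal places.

2.000

∂f₃/∂x₂ = -x₃.
At (-3, -2, -2) this is 2.000.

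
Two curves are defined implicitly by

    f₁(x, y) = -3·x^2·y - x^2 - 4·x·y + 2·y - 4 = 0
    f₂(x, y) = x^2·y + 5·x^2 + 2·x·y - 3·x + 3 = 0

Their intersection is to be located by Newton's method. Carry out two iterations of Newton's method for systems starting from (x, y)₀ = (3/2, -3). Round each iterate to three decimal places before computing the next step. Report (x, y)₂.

(0.814, -1.762)

At (3/2, -3): F = (26.000, -6.000).
Jacobian J = [[-6·x·y - 2·x - 4·y, -3·x^2 - 4·x + 2], [2·x·y + 10·x + 2·y - 3, x^2 + 2·x]].
At the point, J = [[36.000, -10.750], [-3.000, 5.250]] (det J = 156.750).
Solving J·Δ = −F gives Δ = (-0.459, 0.880).
Then the next iterate is (x, y)₁ = (1.041, -2.120).
Round to (1.041, -2.120) and repeat: F = (6.39621, -1.41584), J = [[19.63952, -5.41504], [-1.24384, 3.16568]].
Δ = (-0.227, 0.358), so (x, y)₂ = (0.814, -1.762).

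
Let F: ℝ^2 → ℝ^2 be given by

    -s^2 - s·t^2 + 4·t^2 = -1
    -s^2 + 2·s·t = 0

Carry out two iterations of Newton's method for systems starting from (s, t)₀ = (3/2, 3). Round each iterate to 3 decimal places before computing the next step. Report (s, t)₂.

At (3/2, 3): F = (21.250, 6.750).
Jacobian J = [[-2·s - t^2, -2·s·t + 8·t], [-2·s + 2·t, 2·s]].
At the point, J = [[-12.000, 15.000], [3.000, 3.000]] (det J = -81.000).
Solving J·Δ = −F gives Δ = (-0.463, -1.787).
Then the next iterate is (s, t)₁ = (1.037, 1.213).
Round to (1.037, 1.213) and repeat: F = (4.28430, 1.44039), J = [[-3.54537, 7.18824], [0.352, 2.074]].
Δ = (-0.149, -0.669), so (s, t)₂ = (0.888, 0.544).

(0.888, 0.544)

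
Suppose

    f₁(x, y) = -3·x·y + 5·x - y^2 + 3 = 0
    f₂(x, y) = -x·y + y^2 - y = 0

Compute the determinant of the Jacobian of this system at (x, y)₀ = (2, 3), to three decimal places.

J = [[-3·y + 5, -3·x - 2·y], [-y, -x + 2·y - 1]].
At the point, J = [[-4.000, -12.000], [-3.000, 3.000]].
det J = -48.000.

-48.000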